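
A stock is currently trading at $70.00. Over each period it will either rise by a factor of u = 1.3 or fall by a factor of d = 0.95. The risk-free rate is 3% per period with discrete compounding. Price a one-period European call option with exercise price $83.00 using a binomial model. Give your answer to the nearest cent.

$1.78

Risk-neutral probability p = (1 + 0.03 − 0.95)/(1.3 − 0.95) = 0.0800/0.3500 = 0.2286
Terminal stock prices: S_u = 91, S_d = 66.5
Terminal payoffs (S − K): max(8, 0) = 8, max(-16.5, 0) = 0
Node 0 (S = 70): V_0 = 1/1.03·[0.2286·8.0000 + 0.7714·0.0000] = 1.7753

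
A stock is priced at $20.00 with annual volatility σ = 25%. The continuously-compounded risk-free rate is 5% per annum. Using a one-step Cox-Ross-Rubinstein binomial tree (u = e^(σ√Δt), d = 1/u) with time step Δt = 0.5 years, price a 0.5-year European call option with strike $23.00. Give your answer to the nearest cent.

$0.45

CRR parameters: u = e^(σ√Δt) = e^(0.25·√0.5) = 1.1934, d = 1/u = 0.8380
Per-period rate: rΔt = 0.05·0.5 = 0.025, so R = e^0.025 = 1.0253
Risk-neutral probability p = (e^0.025 − 0.8380)/(1.1934 − 0.8380) = 0.1873/0.3554 = 0.5272
Terminal stock prices: S_u = 23.87, S_d = 16.76
Terminal payoffs (S − K): max(0.8673, 0) = 0.8673, max(-6.241, 0) = 0
Node 0 (S = 20): V_0 = e^(−0.025)·[0.5272·0.8673 + 0.4728·0.0000] = 0.4459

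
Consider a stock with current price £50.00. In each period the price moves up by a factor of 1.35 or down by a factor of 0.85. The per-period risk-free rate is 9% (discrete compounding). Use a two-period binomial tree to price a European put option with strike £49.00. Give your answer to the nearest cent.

Risk-neutral probability p = (1 + 0.09 − 0.85)/(1.35 − 0.85) = 0.2400/0.5000 = 0.4800
Terminal stock prices: S_uu = 91.13, S_ud = 57.38, S_dd = 36.12
Terminal payoffs (K − S): max(-42.13, 0) = 0, max(-8.375, 0) = 0, max(12.88, 0) = 12.88
Node u (S = 67.5): V_u = 1/1.09·[0.4800·0.0000 + 0.5200·0.0000] = 0.0000
Node d (S = 42.5): V_d = 1/1.09·[0.4800·0.0000 + 0.5200·12.8750] = 6.1422
Node 0 (S = 50): V_0 = 1/1.09·[0.4800·0.0000 + 0.5200·6.1422] = 2.9302

£2.93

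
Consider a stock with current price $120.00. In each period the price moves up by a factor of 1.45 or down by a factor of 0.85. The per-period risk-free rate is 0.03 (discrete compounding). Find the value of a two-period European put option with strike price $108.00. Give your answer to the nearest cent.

Risk-neutral probability p = (1 + 0.03 − 0.85)/(1.45 − 0.85) = 0.1800/0.6000 = 0.3000
Terminal stock prices: S_uu = 252.3, S_ud = 147.9, S_dd = 86.7
Terminal payoffs (K − S): max(-144.3, 0) = 0, max(-39.9, 0) = 0, max(21.3, 0) = 21.3
Node u (S = 174): V_u = 1/1.03·[0.3000·0.0000 + 0.7000·0.0000] = 0.0000
Node d (S = 102): V_d = 1/1.03·[0.3000·0.0000 + 0.7000·21.3000] = 14.4757
Node 0 (S = 120): V_0 = 1/1.03·[0.3000·0.0000 + 0.7000·14.4757] = 9.8379

$9.84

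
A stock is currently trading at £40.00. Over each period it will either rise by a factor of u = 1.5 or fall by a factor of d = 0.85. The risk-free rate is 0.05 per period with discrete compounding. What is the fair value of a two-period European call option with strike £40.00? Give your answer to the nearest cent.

£8.54

Risk-neutral probability p = (1 + 0.05 − 0.85)/(1.5 − 0.85) = 0.2000/0.6500 = 0.3077
Terminal stock prices: S_uu = 90, S_ud = 51, S_dd = 28.9
Terminal payoffs (S − K): max(50, 0) = 50, max(11, 0) = 11, max(-11.1, 0) = 0
Node u (S = 60): V_u = 1/1.05·[0.3077·50.0000 + 0.6923·11.0000] = 21.9048
Node d (S = 34): V_d = 1/1.05·[0.3077·11.0000 + 0.6923·0.0000] = 3.2234
Node 0 (S = 40): V_0 = 1/1.05·[0.3077·21.9048 + 0.6923·3.2234] = 8.5443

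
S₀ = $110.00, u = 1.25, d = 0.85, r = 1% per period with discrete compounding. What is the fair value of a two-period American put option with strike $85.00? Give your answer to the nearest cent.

Risk-neutral probability p = (1 + 0.01 − 0.85)/(1.25 − 0.85) = 0.1600/0.4000 = 0.4000
Terminal stock prices: S_uu = 171.9, S_ud = 116.9, S_dd = 79.47
Terminal payoffs (K − S): max(-86.88, 0) = 0, max(-31.88, 0) = 0, max(5.525, 0) = 5.525
Node u (S = 137.5): continuation = 1/1.01·[0.4000·0.0000 + 0.6000·0.0000] = 0.0000; exercise value = 0.0000 ≤ continuation, so V_u = 0.0000
Node d (S = 93.5): continuation = 1/1.01·[0.4000·0.0000 + 0.6000·5.5250] = 3.2822; exercise value = 0.0000 ≤ continuation, so V_d = 3.2822
Node 0 (S = 110): continuation = 1/1.01·[0.4000·0.0000 + 0.6000·3.2822] = 1.9498; exercise value = 0.0000 ≤ continuation, so V_0 = 1.9498

$1.95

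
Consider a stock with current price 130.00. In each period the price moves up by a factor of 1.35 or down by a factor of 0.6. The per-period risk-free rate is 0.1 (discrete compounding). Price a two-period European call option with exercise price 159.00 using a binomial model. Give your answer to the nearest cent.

28.62

Risk-neutral probability p = (1 + 0.1 − 0.6)/(1.35 − 0.6) = 0.5000/0.7500 = 0.6667
Terminal stock prices: S_uu = 236.9, S_ud = 105.3, S_dd = 46.8
Terminal payoffs (S − K): max(77.93, 0) = 77.93, max(-53.7, 0) = 0, max(-112.2, 0) = 0
Node u (S = 175.5): V_u = 1/1.1·[0.6667·77.9250 + 0.3333·0.0000] = 47.2273
Node d (S = 78): V_d = 1/1.1·[0.6667·0.0000 + 0.3333·0.0000] = 0.0000
Node 0 (S = 130): V_0 = 1/1.1·[0.6667·47.2273 + 0.3333·0.0000] = 28.6226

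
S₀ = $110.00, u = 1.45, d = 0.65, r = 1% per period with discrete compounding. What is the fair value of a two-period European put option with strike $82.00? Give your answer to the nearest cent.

$10.53

Risk-neutral probability p = (1 + 0.01 − 0.65)/(1.45 − 0.65) = 0.3600/0.8000 = 0.4500
Terminal stock prices: S_uu = 231.3, S_ud = 103.7, S_dd = 46.48
Terminal payoffs (K − S): max(-149.3, 0) = 0, max(-21.67, 0) = 0, max(35.52, 0) = 35.52
Node u (S = 159.5): V_u = 1/1.01·[0.4500·0.0000 + 0.5500·0.0000] = 0.0000
Node d (S = 71.5): V_d = 1/1.01·[0.4500·0.0000 + 0.5500·35.5250] = 19.3453
Node 0 (S = 110): V_0 = 1/1.01·[0.4500·0.0000 + 0.5500·19.3453] = 10.5346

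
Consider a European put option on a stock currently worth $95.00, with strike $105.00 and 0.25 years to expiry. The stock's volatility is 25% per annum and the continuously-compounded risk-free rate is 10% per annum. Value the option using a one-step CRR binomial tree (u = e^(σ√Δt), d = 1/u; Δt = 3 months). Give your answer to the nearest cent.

CRR parameters: u = e^(σ√Δt) = e^(0.25·√0.25) = 1.1331, d = 1/u = 0.8825
Per-period rate: rΔt = 0.1·0.25 = 0.025, so R = e^0.025 = 1.0253
Risk-neutral probability p = (e^0.025 − 0.8825)/(1.1331 − 0.8825) = 0.1428/0.2507 = 0.5698
Terminal stock prices: S_u = 107.6, S_d = 83.84
Terminal payoffs (K − S): max(-2.649, 0) = 0, max(21.16, 0) = 21.16
Node 0 (S = 95): V_0 = e^(−0.025)·[0.5698·0.0000 + 0.4302·21.1628] = 8.8797

$8.88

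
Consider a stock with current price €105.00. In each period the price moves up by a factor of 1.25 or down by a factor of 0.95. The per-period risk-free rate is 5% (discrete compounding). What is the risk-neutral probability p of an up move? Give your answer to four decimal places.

p = 0.3333

Risk-neutral probability p = (1 + 0.05 − 0.95)/(1.25 − 0.95) = 0.1000/0.3000 = 0.3333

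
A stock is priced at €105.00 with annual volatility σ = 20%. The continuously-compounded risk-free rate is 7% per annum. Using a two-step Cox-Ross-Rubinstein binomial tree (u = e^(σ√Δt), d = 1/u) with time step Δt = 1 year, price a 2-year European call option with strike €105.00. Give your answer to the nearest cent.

€17.83

CRR parameters: u = e^(σ√Δt) = e^(0.2·√1) = 1.2214, d = 1/u = 0.8187
Per-period rate: rΔt = 0.07·1 = 0.07, so R = e^0.07 = 1.0725
Risk-neutral probability p = (e^0.07 − 0.8187)/(1.2214 − 0.8187) = 0.2538/0.4027 = 0.6302
Terminal stock prices: S_uu = 156.6, S_ud = 105, S_dd = 70.38
Terminal payoffs (S − K): max(51.64, 0) = 51.64, max(0, 0) = 0, max(-34.62, 0) = 0
Node u (S = 128.2): V_u = e^(−0.07)·[0.6302·51.6416 + 0.3698·0.0000] = 30.3459
Node d (S = 85.97): V_d = e^(−0.07)·[0.6302·0.0000 + 0.3698·0.0000] = 0.0000
Node 0 (S = 105): V_0 = e^(−0.07)·[0.6302·30.3459 + 0.3698·0.0000] = 17.8321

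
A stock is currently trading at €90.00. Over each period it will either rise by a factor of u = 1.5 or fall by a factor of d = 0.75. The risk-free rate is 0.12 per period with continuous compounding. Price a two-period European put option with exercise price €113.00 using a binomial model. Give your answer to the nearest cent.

Risk-neutral probability p = (e^0.12 − 0.75)/(1.5 − 0.75) = 0.3775/0.7500 = 0.5033
Terminal stock prices: S_uu = 202.5, S_ud = 101.2, S_dd = 50.62
Terminal payoffs (K − S): max(-89.5, 0) = 0, max(11.75, 0) = 11.75, max(62.38, 0) = 62.38
Node u (S = 135): V_u = e^(−0.12)·[0.5033·0.0000 + 0.4967·11.7500] = 5.1760
Node d (S = 67.5): V_d = e^(−0.12)·[0.5033·11.7500 + 0.4967·62.3750] = 32.7220
Node 0 (S = 90): V_0 = e^(−0.12)·[0.5033·5.1760 + 0.4967·32.7220] = 16.7249

€16.72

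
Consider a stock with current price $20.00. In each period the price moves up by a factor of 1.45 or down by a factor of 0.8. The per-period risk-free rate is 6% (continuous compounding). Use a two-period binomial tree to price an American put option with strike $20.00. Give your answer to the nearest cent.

Risk-neutral probability p = (e^0.06 − 0.8)/(1.45 − 0.8) = 0.2618/0.6500 = 0.4028
Terminal stock prices: S_uu = 42.05, S_ud = 23.2, S_dd = 12.8
Terminal payoffs (K − S): max(-22.05, 0) = 0, max(-3.2, 0) = 0, max(7.2, 0) = 7.2
Node u (S = 29): continuation = e^(−0.06)·[0.4028·0.0000 + 0.5972·0.0000] = 0.0000; exercise value = 0.0000 ≤ continuation, so V_u = 0.0000
Node d (S = 16): continuation = e^(−0.06)·[0.4028·0.0000 + 0.5972·7.2000] = 4.0493; exercise value = 4.0000 ≤ continuation, so V_d = 4.0493
Node 0 (S = 20): continuation = e^(−0.06)·[0.4028·0.0000 + 0.5972·4.0493] = 2.2773; exercise value = 0.0000 ≤ continuation, so V_0 = 2.2773

$2.28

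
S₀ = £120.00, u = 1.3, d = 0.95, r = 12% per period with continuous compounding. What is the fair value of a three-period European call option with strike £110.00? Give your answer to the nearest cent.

£43.85

Risk-neutral probability p = (e^0.12 − 0.95)/(1.3 − 0.95) = 0.1775/0.3500 = 0.5071
Terminal stock prices: S_uuu = 263.6, S_uud = 192.7, S_udd = 140.8, S_ddd = 102.9
Terminal payoffs (S − K): max(153.6, 0) = 153.6, max(82.66, 0) = 82.66, max(30.79, 0) = 30.79, max(-7.115, 0) = 0
Node uu (S = 202.8): V_uu = e^(−0.12)·[0.5071·153.6400 + 0.4929·82.6600] = 105.2388
Node ud (S = 148.2): V_ud = e^(−0.12)·[0.5071·82.6600 + 0.4929·30.7900] = 50.6388
Node dd (S = 108.3): V_dd = e^(−0.12)·[0.5071·30.7900 + 0.4929·0.0000] = 13.8490
Node u (S = 156): V_u = e^(−0.12)·[0.5071·105.2388 + 0.4929·50.6388] = 69.4709
Node d (S = 114): V_d = e^(−0.12)·[0.5071·50.6388 + 0.4929·13.8490] = 28.8305
Node 0 (S = 120): V_0 = e^(−0.12)·[0.5071·69.4709 + 0.4929·28.8305] = 43.8499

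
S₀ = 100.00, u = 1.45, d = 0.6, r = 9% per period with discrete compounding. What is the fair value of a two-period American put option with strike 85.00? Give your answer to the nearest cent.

9.71

Risk-neutral probability p = (1 + 0.09 − 0.6)/(1.45 − 0.6) = 0.4900/0.8500 = 0.5765
Terminal stock prices: S_uu = 210.2, S_ud = 87, S_dd = 36
Terminal payoffs (K − S): max(-125.2, 0) = 0, max(-2, 0) = 0, max(49, 0) = 49
Node u (S = 145): continuation = 1/1.09·[0.5765·0.0000 + 0.4235·0.0000] = 0.0000; exercise value = 0.0000 ≤ continuation, so V_u = 0.0000
Node d (S = 60): continuation = 1/1.09·[0.5765·0.0000 + 0.4235·49.0000] = 19.0394; exercise value = 25.0000 > continuation, so V_d = 25.0000 (exercise)
Node 0 (S = 100): continuation = 1/1.09·[0.5765·0.0000 + 0.4235·25.0000] = 9.7140; exercise value = 0.0000 ≤ continuation, so V_0 = 9.7140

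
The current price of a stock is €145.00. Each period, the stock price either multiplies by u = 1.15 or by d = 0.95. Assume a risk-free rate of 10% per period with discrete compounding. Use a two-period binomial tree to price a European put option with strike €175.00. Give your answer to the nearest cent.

Risk-neutral probability p = (1 + 0.1 − 0.95)/(1.15 − 0.95) = 0.1500/0.2000 = 0.7500
Terminal stock prices: S_uu = 191.8, S_ud = 158.4, S_dd = 130.9
Terminal payoffs (K − S): max(-16.76, 0) = 0, max(16.59, 0) = 16.59, max(44.14, 0) = 44.14
Node u (S = 166.8): V_u = 1/1.1·[0.7500·0.0000 + 0.2500·16.5875] = 3.7699
Node d (S = 137.8): V_d = 1/1.1·[0.7500·16.5875 + 0.2500·44.1375] = 21.3409
Node 0 (S = 145): V_0 = 1/1.1·[0.7500·3.7699 + 0.2500·21.3409] = 7.4206

€7.42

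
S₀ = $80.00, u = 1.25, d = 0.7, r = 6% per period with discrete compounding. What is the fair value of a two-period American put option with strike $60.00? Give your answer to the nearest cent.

$2.21

Risk-neutral probability p = (1 + 0.06 − 0.7)/(1.25 − 0.7) = 0.3600/0.5500 = 0.6545
Terminal stock prices: S_uu = 125, S_ud = 70, S_dd = 39.2
Terminal payoffs (K − S): max(-65, 0) = 0, max(-10, 0) = 0, max(20.8, 0) = 20.8
Node u (S = 100): continuation = 1/1.06·[0.6545·0.0000 + 0.3455·0.0000] = 0.0000; exercise value = 0.0000 ≤ continuation, so V_u = 0.0000
Node d (S = 56): continuation = 1/1.06·[0.6545·0.0000 + 0.3455·20.8000] = 6.7787; exercise value = 4.0000 ≤ continuation, so V_d = 6.7787
Node 0 (S = 80): continuation = 1/1.06·[0.6545·0.0000 + 0.3455·6.7787] = 2.2092; exercise value = 0.0000 ≤ continuation, so V_0 = 2.2092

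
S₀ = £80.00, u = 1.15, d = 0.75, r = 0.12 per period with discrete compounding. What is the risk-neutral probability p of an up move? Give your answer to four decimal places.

p = 0.9250

Risk-neutral probability p = (1 + 0.12 − 0.75)/(1.15 − 0.75) = 0.3700/0.4000 = 0.9250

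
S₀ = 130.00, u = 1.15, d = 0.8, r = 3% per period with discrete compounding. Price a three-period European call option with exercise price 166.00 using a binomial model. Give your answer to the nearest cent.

Risk-neutral probability p = (1 + 0.03 − 0.8)/(1.15 − 0.8) = 0.2300/0.3500 = 0.6571
Terminal stock prices: S_uuu = 197.7, S_uud = 137.5, S_udd = 95.68, S_ddd = 66.56
Terminal payoffs (S − K): max(31.71, 0) = 31.71, max(-28.46, 0) = 0, max(-70.32, 0) = 0, max(-99.44, 0) = 0
Node uu (S = 171.9): V_uu = 1/1.03·[0.6571·31.7137 + 0.3429·0.0000] = 20.2335
Node ud (S = 119.6): V_ud = 1/1.03·[0.6571·0.0000 + 0.3429·0.0000] = 0.0000
Node dd (S = 83.2): V_dd = 1/1.03·[0.6571·0.0000 + 0.3429·0.0000] = 0.0000
Node u (S = 149.5): V_u = 1/1.03·[0.6571·20.2335 + 0.3429·0.0000] = 12.9090
Node d (S = 104): V_d = 1/1.03·[0.6571·0.0000 + 0.3429·0.0000] = 0.0000
Node 0 (S = 130): V_0 = 1/1.03·[0.6571·12.9090 + 0.3429·0.0000] = 8.2360

8.24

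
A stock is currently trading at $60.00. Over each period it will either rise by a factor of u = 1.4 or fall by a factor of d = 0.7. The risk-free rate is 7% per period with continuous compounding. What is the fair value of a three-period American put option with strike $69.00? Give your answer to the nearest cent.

$14.41

Risk-neutral probability p = (e^0.07 − 0.7)/(1.4 − 0.7) = 0.3725/0.7000 = 0.5322
Terminal stock prices: S_uuu = 164.6, S_uud = 82.32, S_udd = 41.16, S_ddd = 20.58
Terminal payoffs (K − S): max(-95.64, 0) = 0, max(-13.32, 0) = 0, max(27.84, 0) = 27.84, max(48.42, 0) = 48.42
Node uu (S = 117.6): continuation = e^(−0.07)·[0.5322·0.0000 + 0.4678·0.0000] = 0.0000; exercise value = 0.0000 ≤ continuation, so V_uu = 0.0000
Node ud (S = 58.8): continuation = e^(−0.07)·[0.5322·0.0000 + 0.4678·27.8400] = 12.1443; exercise value = 10.2000 ≤ continuation, so V_ud = 12.1443
Node dd (S = 29.4): continuation = e^(−0.07)·[0.5322·27.8400 + 0.4678·48.4200] = 34.9352; exercise value = 39.6000 > continuation, so V_dd = 39.6000 (exercise)
Node u (S = 84): continuation = e^(−0.07)·[0.5322·0.0000 + 0.4678·12.1443] = 5.2975; exercise value = 0.0000 ≤ continuation, so V_u = 5.2975
Node d (S = 42): continuation = e^(−0.07)·[0.5322·12.1443 + 0.4678·39.6000] = 23.2999; exercise value = 27.0000 > continuation, so V_d = 27.0000 (exercise)
Node 0 (S = 60): continuation = e^(−0.07)·[0.5322·5.2975 + 0.4678·27.0000] = 14.4063; exercise value = 9.0000 ≤ continuation, so V_0 = 14.4063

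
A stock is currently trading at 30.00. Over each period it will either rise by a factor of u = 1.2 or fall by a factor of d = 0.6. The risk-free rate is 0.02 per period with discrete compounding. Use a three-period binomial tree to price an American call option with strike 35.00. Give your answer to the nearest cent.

Risk-neutral probability p = (1 + 0.02 − 0.6)/(1.2 − 0.6) = 0.4200/0.6000 = 0.7000
Terminal stock prices: S_uuu = 51.84, S_uud = 25.92, S_udd = 12.96, S_ddd = 6.48
Terminal payoffs (S − K): max(16.84, 0) = 16.84, max(-9.08, 0) = 0, max(-22.04, 0) = 0, max(-28.52, 0) = 0
Node uu (S = 43.2): continuation = 1/1.02·[0.7000·16.8400 + 0.3000·0.0000] = 11.5569; exercise value = 8.2000 ≤ continuation, so V_uu = 11.5569
Node ud (S = 21.6): continuation = 1/1.02·[0.7000·0.0000 + 0.3000·0.0000] = 0.0000; exercise value = 0.0000 ≤ continuation, so V_ud = 0.0000
Node dd (S = 10.8): continuation = 1/1.02·[0.7000·0.0000 + 0.3000·0.0000] = 0.0000; exercise value = 0.0000 ≤ continuation, so V_dd = 0.0000
Node u (S = 36): continuation = 1/1.02·[0.7000·11.5569 + 0.3000·0.0000] = 7.9312; exercise value = 1.0000 ≤ continuation, so V_u = 7.9312
Node d (S = 18): continuation = 1/1.02·[0.7000·0.0000 + 0.3000·0.0000] = 0.0000; exercise value = 0.0000 ≤ continuation, so V_d = 0.0000
Node 0 (S = 30): continuation = 1/1.02·[0.7000·7.9312 + 0.3000·0.0000] = 5.4430; exercise value = 0.0000 ≤ continuation, so V_0 = 5.4430

5.44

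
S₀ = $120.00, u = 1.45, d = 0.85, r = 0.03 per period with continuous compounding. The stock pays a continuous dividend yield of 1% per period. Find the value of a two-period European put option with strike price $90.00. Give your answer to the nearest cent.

Per-period risk-free factor R = e^0.03 = 1.0305; dividend-adjusted growth = e^(0.03−0.01) = 1.0202.
Risk-neutral probability p = (1.0202 − 0.85)/(1.45 − 0.85) = 0.1702/0.6000 = 0.2837
Terminal stock prices: S_uu = 252.3, S_ud = 147.9, S_dd = 86.7
Terminal payoffs (K − S): max(-162.3, 0) = 0, max(-57.9, 0) = 0, max(3.3, 0) = 3.3
Node u (S = 174): V_u = e^(−0.03)·[0.2837·0.0000 + 0.7163·0.0000] = 0.0000
Node d (S = 102): V_d = e^(−0.03)·[0.2837·0.0000 + 0.7163·3.3000] = 2.2940
Node 0 (S = 120): V_0 = e^(−0.03)·[0.2837·0.0000 + 0.7163·2.2940] = 1.5947

$1.59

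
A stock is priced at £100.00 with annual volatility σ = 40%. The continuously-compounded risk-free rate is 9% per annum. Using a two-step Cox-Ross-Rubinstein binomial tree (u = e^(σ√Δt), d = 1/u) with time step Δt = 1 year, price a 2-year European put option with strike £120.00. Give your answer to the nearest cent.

£23.04

CRR parameters: u = e^(σ√Δt) = e^(0.4·√1) = 1.4918, d = 1/u = 0.6703
Per-period rate: rΔt = 0.09·1 = 0.09, so R = e^0.09 = 1.0942
Risk-neutral probability p = (e^0.09 − 0.6703)/(1.4918 − 0.6703) = 0.4239/0.8215 = 0.5159
Terminal stock prices: S_uu = 222.6, S_ud = 100, S_dd = 44.93
Terminal payoffs (K − S): max(-102.6, 0) = 0, max(20, 0) = 20, max(75.07, 0) = 75.07
Node u (S = 149.2): V_u = e^(−0.09)·[0.5159·0.0000 + 0.4841·20.0000] = 8.8478
Node d (S = 67.03): V_d = e^(−0.09)·[0.5159·20.0000 + 0.4841·75.0671] = 42.6397
Node 0 (S = 100): V_0 = e^(−0.09)·[0.5159·8.8478 + 0.4841·42.6397] = 23.0355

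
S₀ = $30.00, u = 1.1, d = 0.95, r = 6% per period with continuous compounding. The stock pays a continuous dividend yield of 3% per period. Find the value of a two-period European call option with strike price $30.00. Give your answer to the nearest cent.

Per-period risk-free factor R = e^0.06 = 1.0618; dividend-adjusted growth = e^(0.06−0.03) = 1.0305.
Risk-neutral probability p = (1.0305 − 0.95)/(1.1 − 0.95) = 0.0805/0.1500 = 0.5364
Terminal stock prices: S_uu = 36.3, S_ud = 31.35, S_dd = 27.07
Terminal payoffs (S − K): max(6.3, 0) = 6.3, max(1.35, 0) = 1.35, max(-2.925, 0) = 0
Node u (S = 33): V_u = e^(−0.06)·[0.5364·6.3000 + 0.4636·1.3500] = 3.7718
Node d (S = 28.5): V_d = e^(−0.06)·[0.5364·1.3500 + 0.4636·0.0000] = 0.6819
Node 0 (S = 30): V_0 = e^(−0.06)·[0.5364·3.7718 + 0.4636·0.6819] = 2.2030

$2.20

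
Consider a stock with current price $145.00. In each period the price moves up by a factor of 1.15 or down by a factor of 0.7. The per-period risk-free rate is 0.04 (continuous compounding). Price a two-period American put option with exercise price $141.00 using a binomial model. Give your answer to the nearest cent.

Risk-neutral probability p = (e^0.04 − 0.7)/(1.15 − 0.7) = 0.3408/0.4500 = 0.7574
Terminal stock prices: S_uu = 191.8, S_ud = 116.7, S_dd = 71.05
Terminal payoffs (K − S): max(-50.76, 0) = 0, max(24.28, 0) = 24.28, max(69.95, 0) = 69.95
Node u (S = 166.8): continuation = e^(−0.04)·[0.7574·0.0000 + 0.2426·24.2750] = 5.6592; exercise value = 0.0000 ≤ continuation, so V_u = 5.6592
Node d (S = 101.5): continuation = e^(−0.04)·[0.7574·24.2750 + 0.2426·69.9500] = 33.9713; exercise value = 39.5000 > continuation, so V_d = 39.5000 (exercise)
Node 0 (S = 145): continuation = e^(−0.04)·[0.7574·5.6592 + 0.2426·39.5000] = 13.3266; exercise value = 0.0000 ≤ continuation, so V_0 = 13.3266

$13.33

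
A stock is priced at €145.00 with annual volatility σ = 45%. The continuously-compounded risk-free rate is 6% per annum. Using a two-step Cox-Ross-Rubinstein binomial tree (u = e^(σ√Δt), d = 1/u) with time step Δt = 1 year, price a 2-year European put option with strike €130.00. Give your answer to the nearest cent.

CRR parameters: u = e^(σ√Δt) = e^(0.45·√1) = 1.5683, d = 1/u = 0.6376
Per-period rate: rΔt = 0.06·1 = 0.06, so R = e^0.06 = 1.0618
Risk-neutral probability p = (e^0.06 − 0.6376)/(1.5683 − 0.6376) = 0.4242/0.9307 = 0.4558
Terminal stock prices: S_uu = 356.6, S_ud = 145, S_dd = 58.95
Terminal payoffs (K − S): max(-226.6, 0) = 0, max(-15, 0) = 0, max(71.05, 0) = 71.05
Node u (S = 227.4): V_u = e^(−0.06)·[0.4558·0.0000 + 0.5442·0.0000] = 0.0000
Node d (S = 92.46): V_d = e^(−0.06)·[0.4558·0.0000 + 0.5442·71.0474] = 36.4122
Node 0 (S = 145): V_0 = e^(−0.06)·[0.4558·0.0000 + 0.5442·36.4122] = 18.6615

€18.66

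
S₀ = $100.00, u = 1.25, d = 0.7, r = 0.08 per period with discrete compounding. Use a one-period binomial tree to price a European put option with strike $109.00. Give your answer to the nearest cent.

$11.16

Risk-neutral probability p = (1 + 0.08 − 0.7)/(1.25 − 0.7) = 0.3800/0.5500 = 0.6909
Terminal stock prices: S_u = 125, S_d = 70
Terminal payoffs (K − S): max(-16, 0) = 0, max(39, 0) = 39
Node 0 (S = 100): V_0 = 1/1.08·[0.6909·0.0000 + 0.3091·39.0000] = 11.1616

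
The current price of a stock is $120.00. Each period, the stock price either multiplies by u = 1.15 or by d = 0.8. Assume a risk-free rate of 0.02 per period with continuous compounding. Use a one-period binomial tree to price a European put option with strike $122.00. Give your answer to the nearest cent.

Risk-neutral probability p = (e^0.02 − 0.8)/(1.15 − 0.8) = 0.2202/0.3500 = 0.6291
Terminal stock prices: S_u = 138, S_d = 96
Terminal payoffs (K − S): max(-16, 0) = 0, max(26, 0) = 26
Node 0 (S = 120): V_0 = e^(−0.02)·[0.6291·0.0000 + 0.3709·26.0000] = 9.4513

$9.45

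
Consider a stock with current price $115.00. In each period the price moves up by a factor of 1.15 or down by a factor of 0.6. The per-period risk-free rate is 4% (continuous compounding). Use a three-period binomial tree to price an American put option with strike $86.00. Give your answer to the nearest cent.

Risk-neutral probability p = (e^0.04 − 0.6)/(1.15 − 0.6) = 0.4408/0.5500 = 0.8015
Terminal stock prices: S_uuu = 174.9, S_uud = 91.25, S_udd = 47.61, S_ddd = 24.84
Terminal payoffs (K − S): max(-88.9, 0) = 0, max(-5.252, 0) = 0, max(38.39, 0) = 38.39, max(61.16, 0) = 61.16
Node uu (S = 152.1): continuation = e^(−0.04)·[0.8015·0.0000 + 0.1985·0.0000] = 0.0000; exercise value = 0.0000 ≤ continuation, so V_uu = 0.0000
Node ud (S = 79.35): continuation = e^(−0.04)·[0.8015·0.0000 + 0.1985·38.3900] = 7.3226; exercise value = 6.6500 ≤ continuation, so V_ud = 7.3226
Node dd (S = 41.4): continuation = e^(−0.04)·[0.8015·38.3900 + 0.1985·61.1600] = 41.2279; exercise value = 44.6000 > continuation, so V_dd = 44.6000 (exercise)
Node u (S = 132.2): continuation = e^(−0.04)·[0.8015·0.0000 + 0.1985·7.3226] = 1.3967; exercise value = 0.0000 ≤ continuation, so V_u = 1.3967
Node d (S = 69): continuation = e^(−0.04)·[0.8015·7.3226 + 0.1985·44.6000] = 14.1458; exercise value = 17.0000 > continuation, so V_d = 17.0000 (exercise)
Node 0 (S = 115): continuation = e^(−0.04)·[0.8015·1.3967 + 0.1985·17.0000] = 4.3181; exercise value = 0.0000 ≤ continuation, so V_0 = 4.3181

$4.32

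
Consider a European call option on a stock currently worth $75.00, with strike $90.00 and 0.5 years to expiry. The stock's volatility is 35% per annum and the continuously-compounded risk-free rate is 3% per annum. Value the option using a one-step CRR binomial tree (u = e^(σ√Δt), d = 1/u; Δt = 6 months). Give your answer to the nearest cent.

$2.80

CRR parameters: u = e^(σ√Δt) = e^(0.35·√0.5) = 1.2808, d = 1/u = 0.7808
Per-period rate: rΔt = 0.03·0.5 = 0.015, so R = e^0.015 = 1.0151
Risk-neutral probability p = (e^0.015 − 0.7808)/(1.2808 − 0.7808) = 0.2344/0.5000 = 0.4687
Terminal stock prices: S_u = 96.06, S_d = 58.56
Terminal payoffs (S − K): max(6.06, 0) = 6.06, max(-31.44, 0) = 0
Node 0 (S = 75): V_0 = e^(−0.015)·[0.4687·6.0602 + 0.5313·0.0000] = 2.7979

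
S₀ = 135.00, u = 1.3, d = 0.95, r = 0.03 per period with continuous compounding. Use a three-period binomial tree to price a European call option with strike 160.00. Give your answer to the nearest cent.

7.85

Risk-neutral probability p = (e^0.03 − 0.95)/(1.3 − 0.95) = 0.0805/0.3500 = 0.2299
Terminal stock prices: S_uuu = 296.6, S_uud = 216.7, S_udd = 158.4, S_ddd = 115.7
Terminal payoffs (S − K): max(136.6, 0) = 136.6, max(56.74, 0) = 56.74, max(-1.611, 0) = 0, max(-44.25, 0) = 0
Node uu (S = 228.2): V_uu = e^(−0.03)·[0.2299·136.5950 + 0.7701·56.7425] = 72.8787
Node ud (S = 166.7): V_ud = e^(−0.03)·[0.2299·56.7425 + 0.7701·0.0000] = 12.6579
Node dd (S = 121.8): V_dd = e^(−0.03)·[0.2299·0.0000 + 0.7701·0.0000] = 0.0000
Node u (S = 175.5): V_u = e^(−0.03)·[0.2299·72.8787 + 0.7701·12.6579] = 25.7177
Node d (S = 128.2): V_d = e^(−0.03)·[0.2299·12.6579 + 0.7701·0.0000] = 2.8237
Node 0 (S = 135): V_0 = e^(−0.03)·[0.2299·25.7177 + 0.7701·2.8237] = 7.8473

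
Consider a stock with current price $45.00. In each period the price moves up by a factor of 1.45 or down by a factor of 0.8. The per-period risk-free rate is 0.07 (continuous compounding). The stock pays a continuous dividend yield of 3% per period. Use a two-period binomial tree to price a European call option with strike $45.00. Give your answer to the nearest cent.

Per-period risk-free factor R = e^0.07 = 1.0725; dividend-adjusted growth = e^(0.07−0.03) = 1.0408.
Risk-neutral probability p = (1.0408 − 0.8)/(1.45 − 0.8) = 0.2408/0.6500 = 0.3705
Terminal stock prices: S_uu = 94.61, S_ud = 52.2, S_dd = 28.8
Terminal payoffs (S − K): max(49.61, 0) = 49.61, max(7.2, 0) = 7.2, max(-16.2, 0) = 0
Node u (S = 65.25): V_u = e^(−0.07)·[0.3705·49.6125 + 0.6295·7.2000] = 21.3638
Node d (S = 36): V_d = e^(−0.07)·[0.3705·7.2000 + 0.6295·0.0000] = 2.4871
Node 0 (S = 45): V_0 = e^(−0.07)·[0.3705·21.3638 + 0.6295·2.4871] = 8.8396

$8.84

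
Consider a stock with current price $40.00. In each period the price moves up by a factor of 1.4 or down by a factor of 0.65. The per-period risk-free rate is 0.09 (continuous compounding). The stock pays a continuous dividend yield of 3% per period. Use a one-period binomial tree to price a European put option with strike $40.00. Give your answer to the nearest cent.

$5.77

Per-period risk-free factor R = e^0.09 = 1.0942; dividend-adjusted growth = e^(0.09−0.03) = 1.0618.
Risk-neutral probability p = (1.0618 − 0.65)/(1.4 − 0.65) = 0.4118/0.7500 = 0.5491
Terminal stock prices: S_u = 56, S_d = 26
Terminal payoffs (K − S): max(-16, 0) = 0, max(14, 0) = 14
Node 0 (S = 40): V_0 = e^(−0.09)·[0.5491·0.0000 + 0.4509·14.0000] = 5.7691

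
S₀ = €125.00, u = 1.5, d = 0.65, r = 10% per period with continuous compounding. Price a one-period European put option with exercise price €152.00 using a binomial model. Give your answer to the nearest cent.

€29.74

Risk-neutral probability p = (e^0.1 − 0.65)/(1.5 − 0.65) = 0.4552/0.8500 = 0.5355
Terminal stock prices: S_u = 187.5, S_d = 81.25
Terminal payoffs (K − S): max(-35.5, 0) = 0, max(70.75, 0) = 70.75
Node 0 (S = 125): V_0 = e^(−0.1)·[0.5355·0.0000 + 0.4645·70.7500] = 29.7363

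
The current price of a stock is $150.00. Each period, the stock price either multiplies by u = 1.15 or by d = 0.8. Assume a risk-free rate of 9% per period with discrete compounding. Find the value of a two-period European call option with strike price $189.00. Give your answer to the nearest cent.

Risk-neutral probability p = (1 + 0.09 − 0.8)/(1.15 − 0.8) = 0.2900/0.3500 = 0.8286
Terminal stock prices: S_uu = 198.4, S_ud = 138, S_dd = 96
Terminal payoffs (S − K): max(9.375, 0) = 9.375, max(-51, 0) = 0, max(-93, 0) = 0
Node u (S = 172.5): V_u = 1/1.09·[0.8286·9.3750 + 0.1714·0.0000] = 7.1265
Node d (S = 120): V_d = 1/1.09·[0.8286·0.0000 + 0.1714·0.0000] = 0.0000
Node 0 (S = 150): V_0 = 1/1.09·[0.8286·7.1265 + 0.1714·0.0000] = 5.4172

$5.42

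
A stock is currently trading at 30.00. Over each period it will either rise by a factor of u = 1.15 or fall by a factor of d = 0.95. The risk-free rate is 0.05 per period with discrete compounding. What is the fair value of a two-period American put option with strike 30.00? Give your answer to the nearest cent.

0.71

Risk-neutral probability p = (1 + 0.05 − 0.95)/(1.15 − 0.95) = 0.1000/0.2000 = 0.5000
Terminal stock prices: S_uu = 39.67, S_ud = 32.77, S_dd = 27.07
Terminal payoffs (K − S): max(-9.675, 0) = 0, max(-2.775, 0) = 0, max(2.925, 0) = 2.925
Node u (S = 34.5): continuation = 1/1.05·[0.5000·0.0000 + 0.5000·0.0000] = 0.0000; exercise value = 0.0000 ≤ continuation, so V_u = 0.0000
Node d (S = 28.5): continuation = 1/1.05·[0.5000·0.0000 + 0.5000·2.9250] = 1.3929; exercise value = 1.5000 > continuation, so V_d = 1.5000 (exercise)
Node 0 (S = 30): continuation = 1/1.05·[0.5000·0.0000 + 0.5000·1.5000] = 0.7143; exercise value = 0.0000 ≤ continuation, so V_0 = 0.7143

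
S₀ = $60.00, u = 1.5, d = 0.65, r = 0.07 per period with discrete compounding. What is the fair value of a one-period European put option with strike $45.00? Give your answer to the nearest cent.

$2.84

Risk-neutral probability p = (1 + 0.07 − 0.65)/(1.5 − 0.65) = 0.4200/0.8500 = 0.4941
Terminal stock prices: S_u = 90, S_d = 39
Terminal payoffs (K − S): max(-45, 0) = 0, max(6, 0) = 6
Node 0 (S = 60): V_0 = 1/1.07·[0.4941·0.0000 + 0.5059·6.0000] = 2.8367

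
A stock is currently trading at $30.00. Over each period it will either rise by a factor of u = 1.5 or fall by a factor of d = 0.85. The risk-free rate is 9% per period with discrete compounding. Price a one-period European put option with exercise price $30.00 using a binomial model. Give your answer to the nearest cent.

$2.60

Risk-neutral probability p = (1 + 0.09 − 0.85)/(1.5 − 0.85) = 0.2400/0.6500 = 0.3692
Terminal stock prices: S_u = 45, S_d = 25.5
Terminal payoffs (K − S): max(-15, 0) = 0, max(4.5, 0) = 4.5
Node 0 (S = 30): V_0 = 1/1.09·[0.3692·0.0000 + 0.6308·4.5000] = 2.6041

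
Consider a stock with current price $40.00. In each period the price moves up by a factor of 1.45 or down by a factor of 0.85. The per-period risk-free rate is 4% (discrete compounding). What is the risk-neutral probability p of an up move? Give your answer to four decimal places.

Risk-neutral probability p = (1 + 0.04 − 0.85)/(1.45 − 0.85) = 0.1900/0.6000 = 0.3167

p = 0.3167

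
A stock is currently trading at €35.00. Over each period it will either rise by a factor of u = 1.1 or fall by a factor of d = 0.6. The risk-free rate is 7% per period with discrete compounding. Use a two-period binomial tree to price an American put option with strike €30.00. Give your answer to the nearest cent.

€0.84

Risk-neutral probability p = (1 + 0.07 − 0.6)/(1.1 − 0.6) = 0.4700/0.5000 = 0.9400
Terminal stock prices: S_uu = 42.35, S_ud = 23.1, S_dd = 12.6
Terminal payoffs (K − S): max(-12.35, 0) = 0, max(6.9, 0) = 6.9, max(17.4, 0) = 17.4
Node u (S = 38.5): continuation = 1/1.07·[0.9400·0.0000 + 0.0600·6.9000] = 0.3869; exercise value = 0.0000 ≤ continuation, so V_u = 0.3869
Node d (S = 21): continuation = 1/1.07·[0.9400·6.9000 + 0.0600·17.4000] = 7.0374; exercise value = 9.0000 > continuation, so V_d = 9.0000 (exercise)
Node 0 (S = 35): continuation = 1/1.07·[0.9400·0.3869 + 0.0600·9.0000] = 0.8446; exercise value = 0.0000 ≤ continuation, so V_0 = 0.8446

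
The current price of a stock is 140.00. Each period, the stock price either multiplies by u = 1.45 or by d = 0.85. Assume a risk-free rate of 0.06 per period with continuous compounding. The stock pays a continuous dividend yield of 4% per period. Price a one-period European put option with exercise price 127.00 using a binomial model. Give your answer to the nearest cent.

5.40

Per-period risk-free factor R = e^0.06 = 1.0618; dividend-adjusted growth = e^(0.06−0.04) = 1.0202.
Risk-neutral probability p = (1.0202 − 0.85)/(1.45 − 0.85) = 0.1702/0.6000 = 0.2837
Terminal stock prices: S_u = 203, S_d = 119
Terminal payoffs (K − S): max(-76, 0) = 0, max(8, 0) = 8
Node 0 (S = 140): V_0 = e^(−0.06)·[0.2837·0.0000 + 0.7163·8.0000] = 5.3969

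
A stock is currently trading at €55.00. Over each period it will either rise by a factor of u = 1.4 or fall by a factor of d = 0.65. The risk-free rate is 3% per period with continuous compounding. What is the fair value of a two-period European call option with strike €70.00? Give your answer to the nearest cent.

Risk-neutral probability p = (e^0.03 − 0.65)/(1.4 − 0.65) = 0.3805/0.7500 = 0.5073
Terminal stock prices: S_uu = 107.8, S_ud = 50.05, S_dd = 23.24
Terminal payoffs (S − K): max(37.8, 0) = 37.8, max(-19.95, 0) = 0, max(-46.76, 0) = 0
Node u (S = 77): V_u = e^(−0.03)·[0.5073·37.8000 + 0.4927·0.0000] = 18.6082
Node d (S = 35.75): V_d = e^(−0.03)·[0.5073·0.0000 + 0.4927·0.0000] = 0.0000
Node 0 (S = 55): V_0 = e^(−0.03)·[0.5073·18.6082 + 0.4927·0.0000] = 9.1605

€9.16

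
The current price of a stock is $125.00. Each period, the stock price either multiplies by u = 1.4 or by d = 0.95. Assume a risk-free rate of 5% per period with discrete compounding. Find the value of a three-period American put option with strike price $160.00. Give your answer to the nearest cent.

Risk-neutral probability p = (1 + 0.05 − 0.95)/(1.4 − 0.95) = 0.1000/0.4500 = 0.2222
Terminal stock prices: S_uuu = 343, S_uud = 232.7, S_udd = 157.9, S_ddd = 107.2
Terminal payoffs (K − S): max(-183, 0) = 0, max(-72.75, 0) = 0, max(2.062, 0) = 2.062, max(52.83, 0) = 52.83
Node uu (S = 245): continuation = 1/1.05·[0.2222·0.0000 + 0.7778·0.0000] = 0.0000; exercise value = 0.0000 ≤ continuation, so V_uu = 0.0000
Node ud (S = 166.2): continuation = 1/1.05·[0.2222·0.0000 + 0.7778·2.0625] = 1.5278; exercise value = 0.0000 ≤ continuation, so V_ud = 1.5278
Node dd (S = 112.8): continuation = 1/1.05·[0.2222·2.0625 + 0.7778·52.8281] = 39.5685; exercise value = 47.1875 > continuation, so V_dd = 47.1875 (exercise)
Node u (S = 175): continuation = 1/1.05·[0.2222·0.0000 + 0.7778·1.5278] = 1.1317; exercise value = 0.0000 ≤ continuation, so V_u = 1.1317
Node d (S = 118.8): continuation = 1/1.05·[0.2222·1.5278 + 0.7778·47.1875] = 35.2770; exercise value = 41.2500 > continuation, so V_d = 41.2500 (exercise)
Node 0 (S = 125): continuation = 1/1.05·[0.2222·1.1317 + 0.7778·41.2500] = 30.7951; exercise value = 35.0000 > continuation, so V_0 = 35.0000 (exercise)

$35.00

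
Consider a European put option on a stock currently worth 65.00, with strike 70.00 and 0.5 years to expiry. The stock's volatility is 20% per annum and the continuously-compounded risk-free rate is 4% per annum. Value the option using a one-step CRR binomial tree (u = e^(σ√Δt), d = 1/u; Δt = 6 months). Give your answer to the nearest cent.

6.17

CRR parameters: u = e^(σ√Δt) = e^(0.2·√0.5) = 1.1519, d = 1/u = 0.8681
Per-period rate: rΔt = 0.04·0.5 = 0.02, so R = e^0.02 = 1.0202
Risk-neutral probability p = (e^0.02 − 0.8681)/(1.1519 − 0.8681) = 0.1521/0.2838 = 0.5359
Terminal stock prices: S_u = 74.87, S_d = 56.43
Terminal payoffs (K − S): max(-4.874, 0) = 0, max(13.57, 0) = 13.57
Node 0 (S = 65): V_0 = e^(−0.02)·[0.5359·0.0000 + 0.4641·13.5720] = 6.1742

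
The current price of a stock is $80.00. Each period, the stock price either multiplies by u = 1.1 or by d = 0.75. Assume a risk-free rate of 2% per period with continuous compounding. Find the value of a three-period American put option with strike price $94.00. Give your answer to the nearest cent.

$15.07

Risk-neutral probability p = (e^0.02 − 0.75)/(1.1 − 0.75) = 0.2702/0.3500 = 0.7720
Terminal stock prices: S_uuu = 106.5, S_uud = 72.6, S_udd = 49.5, S_ddd = 33.75
Terminal payoffs (K − S): max(-12.48, 0) = 0, max(21.4, 0) = 21.4, max(44.5, 0) = 44.5, max(60.25, 0) = 60.25
Node uu (S = 96.8): continuation = e^(−0.02)·[0.7720·0.0000 + 0.2280·21.4000] = 4.7825; exercise value = 0.0000 ≤ continuation, so V_uu = 4.7825
Node ud (S = 66): continuation = e^(−0.02)·[0.7720·21.4000 + 0.2280·44.5000] = 26.1387; exercise value = 28.0000 > continuation, so V_ud = 28.0000 (exercise)
Node dd (S = 45): continuation = e^(−0.02)·[0.7720·44.5000 + 0.2280·60.2500] = 47.1387; exercise value = 49.0000 > continuation, so V_dd = 49.0000 (exercise)
Node u (S = 88): continuation = e^(−0.02)·[0.7720·4.7825 + 0.2280·28.0000] = 9.8765; exercise value = 6.0000 ≤ continuation, so V_u = 9.8765
Node d (S = 60): continuation = e^(−0.02)·[0.7720·28.0000 + 0.2280·49.0000] = 32.1387; exercise value = 34.0000 > continuation, so V_d = 34.0000 (exercise)
Node 0 (S = 80): continuation = e^(−0.02)·[0.7720·9.8765 + 0.2280·34.0000] = 15.0721; exercise value = 14.0000 ≤ continuation, so V_0 = 15.0721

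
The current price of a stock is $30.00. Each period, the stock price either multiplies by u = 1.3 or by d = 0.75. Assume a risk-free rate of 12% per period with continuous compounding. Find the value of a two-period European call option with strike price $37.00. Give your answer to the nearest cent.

$5.08

Risk-neutral probability p = (e^0.12 − 0.75)/(1.3 − 0.75) = 0.3775/0.5500 = 0.6864
Terminal stock prices: S_uu = 50.7, S_ud = 29.25, S_dd = 16.88
Terminal payoffs (S − K): max(13.7, 0) = 13.7, max(-7.75, 0) = 0, max(-20.12, 0) = 0
Node u (S = 39): V_u = e^(−0.12)·[0.6864·13.7000 + 0.3136·0.0000] = 8.3398
Node d (S = 22.5): V_d = e^(−0.12)·[0.6864·0.0000 + 0.3136·0.0000] = 0.0000
Node 0 (S = 30): V_0 = e^(−0.12)·[0.6864·8.3398 + 0.3136·0.0000] = 5.0768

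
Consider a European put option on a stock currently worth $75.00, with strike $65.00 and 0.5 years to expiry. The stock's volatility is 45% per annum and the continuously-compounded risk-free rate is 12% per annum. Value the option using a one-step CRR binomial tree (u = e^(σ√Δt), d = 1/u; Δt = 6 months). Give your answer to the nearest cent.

CRR parameters: u = e^(σ√Δt) = e^(0.45·√0.5) = 1.3746, d = 1/u = 0.7275
Per-period rate: rΔt = 0.12·0.5 = 0.06, so R = e^0.06 = 1.0618
Risk-neutral probability p = (e^0.06 − 0.7275)/(1.3746 − 0.7275) = 0.3344/0.6472 = 0.5167
Terminal stock prices: S_u = 103.1, S_d = 54.56
Terminal payoffs (K − S): max(-38.1, 0) = 0, max(10.44, 0) = 10.44
Node 0 (S = 75): V_0 = e^(−0.06)·[0.5167·0.0000 + 0.4833·10.4406] = 4.7525

$4.75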